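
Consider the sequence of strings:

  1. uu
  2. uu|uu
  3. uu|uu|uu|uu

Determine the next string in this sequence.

Every step duplicates the string with '|' between the halves.
Doubling uu|uu|uu|uu with '|' between the halves:

uu|uu|uu|uu|uu|uu|uu|uu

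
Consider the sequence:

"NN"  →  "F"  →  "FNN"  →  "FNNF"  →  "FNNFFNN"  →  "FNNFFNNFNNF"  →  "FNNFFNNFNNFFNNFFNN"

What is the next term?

This is a Fibonacci-style word recurrence s(k) = s(k−1)·s(k−2): e.g. F·NN = FNN.
Continuing: FNNFFNNFNNFFNNFFNN · FNNFFNNFNNF gives term 8.

FNNFFNNFNNFFNNFFNNFNNFFNNFNNF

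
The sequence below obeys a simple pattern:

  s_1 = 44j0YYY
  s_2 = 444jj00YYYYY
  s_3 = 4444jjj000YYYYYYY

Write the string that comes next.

44444jjjj0000YYYYYYYYY

Reading off run lengths: 4 runs 2, 3, 4; j runs 1, 2, 3; 0 runs 1, 2, 3; Y runs 3, 5, 7 — each is linear in n (n = 1, 2, …).
Setting n = 4 gives 5, 4, 4, 9 characters in each block.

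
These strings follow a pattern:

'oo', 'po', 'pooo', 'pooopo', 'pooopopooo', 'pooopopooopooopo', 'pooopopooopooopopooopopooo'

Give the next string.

From term 3 onward, concatenate the last term with the second-to-last: po·oo = pooo, pooo·po = pooopo, …
Continuing: pooopopooopooopopooopopooo · pooopopooopooopo gives term 8.

pooopopooopooopopooopopooopooopopooopooopo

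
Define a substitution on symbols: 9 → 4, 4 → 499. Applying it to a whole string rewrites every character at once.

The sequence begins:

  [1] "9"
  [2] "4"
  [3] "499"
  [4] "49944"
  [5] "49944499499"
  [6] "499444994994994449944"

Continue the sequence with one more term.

4994449949949944499444994449949949944499499

φ(499444994994994449944) expands symbol-by-symbol to 499 4 4 499 499 499 4 4 499 4 4 499 4 4 499 499 499 4 4 499 499; joining the 21 pieces gives the next term.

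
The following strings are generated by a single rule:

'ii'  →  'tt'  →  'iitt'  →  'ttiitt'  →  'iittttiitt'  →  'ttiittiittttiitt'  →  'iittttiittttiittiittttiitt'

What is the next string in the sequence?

ttiittiittttiittiittttiittttiittiittttiitt

From term 3 onward, concatenate the second-to-last term with the last: ii·tt = iitt, tt·iitt = ttiitt, …
The next term joins ttiittiittttiitt and iittttiittttiittiittttiitt.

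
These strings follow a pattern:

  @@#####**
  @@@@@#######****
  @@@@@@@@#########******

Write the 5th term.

@@@@@@@@@@@@@@#############**********

The n-th term is 3n-1 @'s then 2n+3 #'s then 2n *'s (n = 1, 2, …).
Setting n = 5 gives 14, 13, 10 characters in each block.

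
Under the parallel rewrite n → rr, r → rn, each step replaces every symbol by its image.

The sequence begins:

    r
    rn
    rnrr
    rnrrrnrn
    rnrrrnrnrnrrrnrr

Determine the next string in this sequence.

Rewriting the 16 symbols of rnrrrnrnrnrrrnrr one by one yields rn rr rn rn rn rr rn rr rn rr rn rn rn rr rn rn; concatenated:

rnrrrnrnrnrrrnrrrnrrrnrnrnrrrnrn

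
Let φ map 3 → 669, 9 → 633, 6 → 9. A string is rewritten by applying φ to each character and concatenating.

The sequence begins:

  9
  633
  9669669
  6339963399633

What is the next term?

966966963363396696696336339669669

Replace each of the 13 characters of 6339963399633 in place — 9 669 669 633 633 9 669 669 633 633 9 669 669 — and concatenate.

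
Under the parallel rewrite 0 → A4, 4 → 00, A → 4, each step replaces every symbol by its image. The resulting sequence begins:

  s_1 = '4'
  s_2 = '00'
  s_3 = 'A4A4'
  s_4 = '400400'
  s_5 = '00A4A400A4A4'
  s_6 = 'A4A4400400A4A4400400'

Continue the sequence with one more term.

Rewriting the 20 symbols of A4A4400400A4A4400400 one by one yields 4 00 4 00 00 A4 A4 00 A4 A4 4 00 4 00 00 A4 A4 00 A4 A4; concatenated:

40040000A4A400A4A440040000A4A400A4A4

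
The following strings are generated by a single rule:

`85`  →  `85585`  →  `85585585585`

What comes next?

s(k+1) = s(k)·5·s(k) — each term doubles the last with '5' between the halves.
Doubling 85585585585 with '5' between the halves:

85585585585585585585585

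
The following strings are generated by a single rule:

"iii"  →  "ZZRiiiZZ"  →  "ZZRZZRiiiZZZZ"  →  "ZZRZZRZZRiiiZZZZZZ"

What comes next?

ZZRZZRZZRZZRiiiZZZZZZZZ

Every step adds ZZR to the front and ZZ to the end of the previous string.
One more step from ZZRZZRZZRiiiZZZZZZ gives the answer.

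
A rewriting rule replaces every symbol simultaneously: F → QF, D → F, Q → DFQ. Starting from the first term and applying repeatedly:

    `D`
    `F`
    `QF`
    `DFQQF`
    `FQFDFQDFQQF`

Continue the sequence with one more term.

Apply φ to FQFDFQDFQQF symbol by symbol: F→QF, Q→DFQ, F→QF, D→F, F→QF, Q→DFQ, D→F, F→QF, Q→DFQ, Q→DFQ, F→QF; joined: QF DFQ QF F QF DFQ F QF DFQ DFQ QF.

QFDFQQFFQFDFQFQFDFQDFQQF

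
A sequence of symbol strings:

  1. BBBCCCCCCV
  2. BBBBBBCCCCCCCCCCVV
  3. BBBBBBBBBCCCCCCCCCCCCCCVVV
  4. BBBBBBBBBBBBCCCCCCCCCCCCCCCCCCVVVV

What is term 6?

BBBBBBBBBBBBBBBBBBCCCCCCCCCCCCCCCCCCCCCCCCCCVVVVVV

Reading off run lengths: B runs 3, 6, 9, 12; C runs 6, 10, 14, 18; V runs 1, 2, 3, 4 — each is linear in n (n = 1, 2, …).
For term 6, n = 6, so the run lengths are 18, 26, 6.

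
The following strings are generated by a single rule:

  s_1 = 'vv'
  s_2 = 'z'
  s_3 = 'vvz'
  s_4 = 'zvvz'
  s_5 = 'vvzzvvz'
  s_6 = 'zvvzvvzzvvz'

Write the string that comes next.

vvzzvvzzvvzvvzzvvz

From term 3 onward, concatenate the second-to-last term with the last: vv·z = vvz, z·vvz = zvvz, …
The next term joins vvzzvvz and zvvzvvzzvvz.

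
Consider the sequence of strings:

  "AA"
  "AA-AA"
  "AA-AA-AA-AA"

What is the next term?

Every step duplicates the string with '-' between the halves.
One more doubling of AA-AA-AA-AA gives the answer.

AA-AA-AA-AA-AA-AA-AA-AA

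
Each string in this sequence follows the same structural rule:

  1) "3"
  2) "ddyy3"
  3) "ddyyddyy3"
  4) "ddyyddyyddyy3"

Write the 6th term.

Each term is the previous one with ddyy prepended.
From ddyyddyyddyy3, 2 further steps: ddyyddyyddyy3 → ddyyddyyddyyddyy3 → (answer).

ddyyddyyddyyddyyddyy3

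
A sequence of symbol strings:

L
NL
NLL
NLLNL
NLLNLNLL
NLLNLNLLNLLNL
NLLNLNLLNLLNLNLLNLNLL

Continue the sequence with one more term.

Each term (from the third on) is the previous term followed by the one before it: term 3 = NL·L = NLL.
Continuing: NLLNLNLLNLLNLNLLNLNLL · NLLNLNLLNLLNL gives term 8.

NLLNLNLLNLLNLNLLNLNLLNLLNLNLLNLLNL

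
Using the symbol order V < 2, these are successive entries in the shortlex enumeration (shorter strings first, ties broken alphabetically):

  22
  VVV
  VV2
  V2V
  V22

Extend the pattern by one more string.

The successor of V22 increments the rightmost position that isn't already 2 and resets every position after it to V.

2VV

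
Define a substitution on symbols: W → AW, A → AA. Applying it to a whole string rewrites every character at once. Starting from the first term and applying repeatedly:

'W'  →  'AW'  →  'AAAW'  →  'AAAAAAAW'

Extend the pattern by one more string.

Apply φ to AAAAAAAW symbol by symbol: A→AA, A→AA, A→AA, A→AA, A→AA, A→AA, A→AA, W→AW; joined: AA AA AA AA AA AA AA AW.

AAAAAAAAAAAAAAAW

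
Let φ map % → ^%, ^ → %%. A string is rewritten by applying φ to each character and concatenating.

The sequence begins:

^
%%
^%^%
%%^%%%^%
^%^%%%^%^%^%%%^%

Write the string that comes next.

φ(^%^%%%^%^%^%%%^%) expands symbol-by-symbol to %% ^% %% ^% ^% ^% %% ^% %% ^% %% ^% ^% ^% %% ^%; joining the 16 pieces gives the next term.

%%^%%%^%^%^%%%^%%%^%%%^%^%^%%%^%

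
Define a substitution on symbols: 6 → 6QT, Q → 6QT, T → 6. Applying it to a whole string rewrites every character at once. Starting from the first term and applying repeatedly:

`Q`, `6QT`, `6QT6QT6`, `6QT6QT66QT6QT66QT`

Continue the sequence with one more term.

φ(6QT6QT66QT6QT66QT) expands symbol-by-symbol to 6QT 6QT 6 6QT 6QT 6 6QT 6QT 6QT 6 6QT 6QT 6 6QT 6QT 6QT 6; joining the 17 pieces gives the next term.

6QT6QT66QT6QT66QT6QT6QT66QT6QT66QT6QT6QT6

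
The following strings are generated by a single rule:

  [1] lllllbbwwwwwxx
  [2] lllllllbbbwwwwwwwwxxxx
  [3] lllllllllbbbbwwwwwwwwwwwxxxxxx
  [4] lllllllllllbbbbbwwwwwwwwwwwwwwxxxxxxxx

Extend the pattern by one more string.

lllllllllllllbbbbbbwwwwwwwwwwwwwwwwwxxxxxxxxxx

Term n consists of 2n+3 l's, followed by n+1 b's, followed by 3n+2 w's, followed by 2n x's (n = 1, 2, …).
At n = 5 the blocks have lengths 13, 6, 17, 10.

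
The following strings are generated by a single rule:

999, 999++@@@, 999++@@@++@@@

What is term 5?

Every step adds ++@@@ to the end: s(k+1) = s(k)·++@@@.
From 999++@@@++@@@, 2 further steps: 999++@@@++@@@ → 999++@@@++@@@++@@@ → (answer).

999++@@@++@@@++@@@++@@@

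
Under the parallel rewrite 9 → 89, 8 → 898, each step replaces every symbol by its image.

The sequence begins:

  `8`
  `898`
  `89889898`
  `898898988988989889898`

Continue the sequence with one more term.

φ(898898988988989889898) expands symbol-by-symbol to 898 89 898 898 89 898 89 898 898 89 898 898 89 898 89 898 898 89 898 89 898; joining the 21 pieces gives the next term.

8988989889889898898988988989889889898898988988989889898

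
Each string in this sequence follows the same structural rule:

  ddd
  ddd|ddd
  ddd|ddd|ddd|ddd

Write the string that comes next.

ddd|ddd|ddd|ddd|ddd|ddd|ddd|ddd

Each string is two copies of the previous one joined by '|'.
One more doubling of ddd|ddd|ddd|ddd gives the answer.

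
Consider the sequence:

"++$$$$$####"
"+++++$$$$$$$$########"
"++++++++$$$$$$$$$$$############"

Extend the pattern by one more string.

Term n consists of 3n-1 +'s, followed by 3n+2 $'s, followed by 4n #'s (n = 1, 2, …).
For the next term, n = 4, so the run lengths are 11, 14, 16.

+++++++++++$$$$$$$$$$$$$$################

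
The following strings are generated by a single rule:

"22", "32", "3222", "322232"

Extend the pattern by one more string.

This is a Fibonacci-style word recurrence s(k) = s(k−1)·s(k−2): e.g. 32·22 = 3222.
So term 5 is 322232·3222.

3222323222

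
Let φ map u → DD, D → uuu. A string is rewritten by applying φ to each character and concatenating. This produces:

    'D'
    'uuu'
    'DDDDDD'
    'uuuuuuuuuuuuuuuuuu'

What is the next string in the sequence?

Applying the rule to each of the 18 symbols of uuuuuuuuuuuuuuuuuu gives the pieces DD DD DD DD DD DD DD DD DD DD DD DD DD DD DD DD DD DD, which concatenate to the answer.

DDDDDDDDDDDDDDDDDDDDDDDDDDDDDDDDDDDD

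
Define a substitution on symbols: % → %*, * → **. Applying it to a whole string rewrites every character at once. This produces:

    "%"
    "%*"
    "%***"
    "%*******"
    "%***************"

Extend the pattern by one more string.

φ(%***************) expands symbol-by-symbol to %* ** ** ** ** ** ** ** ** ** ** ** ** ** ** **; joining the 16 pieces gives the next term.

%*******************************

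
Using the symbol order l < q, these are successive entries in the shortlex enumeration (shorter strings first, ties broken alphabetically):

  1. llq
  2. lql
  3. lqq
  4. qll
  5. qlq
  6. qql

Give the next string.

Treat qql as a base-2 numeral over the given alphabet and add one, carrying through any trailing q's.

qqq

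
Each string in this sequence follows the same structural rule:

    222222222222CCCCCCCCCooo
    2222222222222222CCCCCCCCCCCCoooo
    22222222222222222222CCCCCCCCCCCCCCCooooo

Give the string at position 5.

2222222222222222222222222222CCCCCCCCCCCCCCCCCCCCCooooooo

Term n consists of 4n 2's, followed by 3n C's, followed by n o's, where the shown terms are n = 3, 4, 5.
At n = 7 the blocks have lengths 28, 21, 7.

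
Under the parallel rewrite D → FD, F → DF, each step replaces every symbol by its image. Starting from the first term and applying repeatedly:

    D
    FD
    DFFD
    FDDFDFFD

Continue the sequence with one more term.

DFFDFDDFFDDFDFFD

Apply φ to FDDFDFFD symbol by symbol: F→DF, D→FD, D→FD, F→DF, D→FD, F→DF, F→DF, D→FD; joined: DF FD FD DF FD DF DF FD.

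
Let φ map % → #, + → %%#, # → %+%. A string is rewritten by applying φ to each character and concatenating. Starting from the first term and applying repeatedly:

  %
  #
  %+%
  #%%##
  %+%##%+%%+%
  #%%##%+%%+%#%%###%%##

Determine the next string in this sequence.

φ(#%%##%+%%+%#%%###%%##) expands symbol-by-symbol to %+% # # %+% %+% # %%# # # %%# # %+% # # %+% %+% %+% # # %+% %+%; joining the 21 pieces gives the next term.

%+%##%+%%+%#%%###%%##%+%##%+%%+%%+%##%+%%+%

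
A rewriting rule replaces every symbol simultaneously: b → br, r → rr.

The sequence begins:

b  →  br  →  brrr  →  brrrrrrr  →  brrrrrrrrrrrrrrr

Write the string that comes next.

Replace each of the 16 characters of brrrrrrrrrrrrrrr in place — br rr rr rr rr rr rr rr rr rr rr rr rr rr rr rr — and concatenate.

brrrrrrrrrrrrrrrrrrrrrrrrrrrrrrr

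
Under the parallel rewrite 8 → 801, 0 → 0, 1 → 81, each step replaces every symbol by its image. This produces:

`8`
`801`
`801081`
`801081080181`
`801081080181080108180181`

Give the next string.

Applying the rule to each of the 24 symbols of 801081080181080108180181 gives the pieces 801 0 81 0 801 81 0 801 0 81 801 81 0 801 0 81 0 801 81 801 0 81 801 81, which concatenate to the answer.

801081080181080108180181080108108018180108180181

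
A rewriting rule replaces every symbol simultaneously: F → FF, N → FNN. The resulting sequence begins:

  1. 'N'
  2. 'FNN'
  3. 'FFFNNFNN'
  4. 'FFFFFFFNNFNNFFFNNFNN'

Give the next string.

Replace each of the 20 characters of FFFFFFFNNFNNFFFNNFNN in place — FF FF FF FF FF FF FF FNN FNN FF FNN FNN FF FF FF FNN FNN FF FNN FNN — and concatenate.

FFFFFFFFFFFFFFFNNFNNFFFNNFNNFFFFFFFNNFNNFFFNNFNN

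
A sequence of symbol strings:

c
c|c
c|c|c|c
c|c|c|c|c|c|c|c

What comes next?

c|c|c|c|c|c|c|c|c|c|c|c|c|c|c|c

Each string is two copies of the previous one joined by '|'.
One more doubling of c|c|c|c|c|c|c|c gives the answer.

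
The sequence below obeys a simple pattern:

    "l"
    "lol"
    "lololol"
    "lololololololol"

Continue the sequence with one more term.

lololololololololololololololol

Each string is two copies of the previous one joined by 'o'.
So the next term is two copies of lololololololol with 'o' between the halves.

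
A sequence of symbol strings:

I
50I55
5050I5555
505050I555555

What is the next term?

s(k+1) = 50·s(k)·55, so each term gains 50 as a prefix and 55 as a suffix.
So the next term is 50·505050I555555·55.

50505050I55555555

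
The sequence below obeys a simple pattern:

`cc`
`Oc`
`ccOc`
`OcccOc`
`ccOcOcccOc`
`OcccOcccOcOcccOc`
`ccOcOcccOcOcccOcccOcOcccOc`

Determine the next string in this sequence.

Each term (from the third on) is the two preceding terms concatenated in order: term 3 = cc·Oc = ccOc.
The next term joins OcccOcccOcOcccOc and ccOcOcccOcOcccOcccOcOcccOc.

OcccOcccOcOcccOcccOcOcccOcOcccOcccOcOcccOc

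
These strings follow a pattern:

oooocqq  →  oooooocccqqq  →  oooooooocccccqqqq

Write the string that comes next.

Reading off run lengths: o runs 4, 6, 8; c runs 1, 3, 5; q runs 2, 3, 4 — each is linear in n (n = 1, 2, …).
For the next term, n = 4, so the run lengths are 10, 7, 5.

oooooooooocccccccqqqqq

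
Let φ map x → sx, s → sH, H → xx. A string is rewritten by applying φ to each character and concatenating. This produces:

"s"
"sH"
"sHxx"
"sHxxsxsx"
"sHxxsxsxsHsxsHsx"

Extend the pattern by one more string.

Rewriting the 16 symbols of sHxxsxsxsHsxsHsx one by one yields sH xx sx sx sH sx sH sx sH xx sH sx sH xx sH sx; concatenated:

sHxxsxsxsHsxsHsxsHxxsHsxsHxxsHsx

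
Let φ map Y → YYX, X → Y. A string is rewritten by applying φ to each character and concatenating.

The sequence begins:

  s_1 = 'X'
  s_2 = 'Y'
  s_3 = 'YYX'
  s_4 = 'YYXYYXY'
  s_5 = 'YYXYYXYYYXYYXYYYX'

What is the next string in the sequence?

Rewriting the 17 symbols of YYXYYXYYYXYYXYYYX one by one yields YYX YYX Y YYX YYX Y YYX YYX YYX Y YYX YYX Y YYX YYX YYX Y; concatenated:

YYXYYXYYYXYYXYYYXYYXYYXYYYXYYXYYYXYYXYYXY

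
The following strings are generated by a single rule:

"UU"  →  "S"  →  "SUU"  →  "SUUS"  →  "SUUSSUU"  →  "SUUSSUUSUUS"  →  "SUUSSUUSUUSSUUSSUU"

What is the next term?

SUUSSUUSUUSSUUSSUUSUUSSUUSUUS

This is a Fibonacci-style word recurrence s(k) = s(k−1)·s(k−2): e.g. S·UU = SUU.
So term 8 is SUUSSUUSUUSSUUSSUU·SUUSSUUSUUS.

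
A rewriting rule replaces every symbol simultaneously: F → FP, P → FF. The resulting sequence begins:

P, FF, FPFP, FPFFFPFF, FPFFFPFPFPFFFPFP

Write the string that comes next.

Rewriting the 16 symbols of FPFFFPFPFPFFFPFP one by one yields FP FF FP FP FP FF FP FF FP FF FP FP FP FF FP FF; concatenated:

FPFFFPFPFPFFFPFFFPFFFPFPFPFFFPFF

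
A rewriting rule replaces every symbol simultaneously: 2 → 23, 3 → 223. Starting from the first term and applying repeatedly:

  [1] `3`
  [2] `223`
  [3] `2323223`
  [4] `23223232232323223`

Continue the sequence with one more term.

23223232322323223232322323223232232323223

Replace each of the 17 characters of 23223232232323223 in place — 23 223 23 23 223 23 223 23 23 223 23 223 23 223 23 23 223 — and concatenate.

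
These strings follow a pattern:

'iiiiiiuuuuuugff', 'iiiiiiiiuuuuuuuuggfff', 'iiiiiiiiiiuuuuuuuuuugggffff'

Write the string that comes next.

Each string has the form i^{2n+2} u^{2n+2} g^{n-1} f^{n}, where the shown terms are n = 2, 3, 4.
At n = 5 the blocks have lengths 12, 12, 4, 5.

iiiiiiiiiiiiuuuuuuuuuuuuggggfffff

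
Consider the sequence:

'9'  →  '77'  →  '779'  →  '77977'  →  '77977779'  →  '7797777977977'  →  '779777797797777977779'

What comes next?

7797777977977779777797797777977977

This is a Fibonacci-style word recurrence s(k) = s(k−1)·s(k−2): e.g. 77·9 = 779.
So term 8 is 779777797797777977779·7797777977977.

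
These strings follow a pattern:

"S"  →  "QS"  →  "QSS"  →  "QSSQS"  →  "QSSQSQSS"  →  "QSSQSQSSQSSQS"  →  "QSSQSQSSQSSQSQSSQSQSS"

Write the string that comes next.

QSSQSQSSQSSQSQSSQSQSSQSSQSQSSQSSQS

Each term (from the third on) is the previous term followed by the one before it: term 3 = QS·S = QSS.
Continuing: QSSQSQSSQSSQSQSSQSQSS · QSSQSQSSQSSQS gives term 8.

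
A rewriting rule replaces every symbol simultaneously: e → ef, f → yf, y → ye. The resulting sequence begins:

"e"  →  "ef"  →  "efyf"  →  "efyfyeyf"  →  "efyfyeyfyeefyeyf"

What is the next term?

efyfyeyfyeefyeyfyeefefyfyeefyeyf

Replace each of the 16 characters of efyfyeyfyeefyeyf in place — ef yf ye yf ye ef ye yf ye ef ef yf ye ef ye yf — and concatenate.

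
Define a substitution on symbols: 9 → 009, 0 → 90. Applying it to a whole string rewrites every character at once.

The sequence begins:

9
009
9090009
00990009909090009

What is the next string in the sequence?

Rewriting the 17 symbols of 00990009909090009 one by one yields 90 90 009 009 90 90 90 009 009 90 009 90 009 90 90 90 009; concatenated:

90900090099090900090099000990009909090009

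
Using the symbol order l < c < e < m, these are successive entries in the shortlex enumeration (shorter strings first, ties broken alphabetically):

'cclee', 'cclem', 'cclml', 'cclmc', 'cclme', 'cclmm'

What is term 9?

Continuing the enumeration 3 steps past cclmm: cclmm → cccll → ccclc → (answer).

cccle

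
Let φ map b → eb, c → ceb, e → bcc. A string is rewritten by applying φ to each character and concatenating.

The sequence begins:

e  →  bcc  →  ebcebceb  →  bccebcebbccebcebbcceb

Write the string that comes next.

Rewriting the 21 symbols of bccebcebbccebcebbcceb one by one yields eb ceb ceb bcc eb ceb bcc eb eb ceb ceb bcc eb ceb bcc eb eb ceb ceb bcc eb; concatenated:

ebcebcebbccebcebbccebebcebcebbccebcebbccebebcebcebbcceb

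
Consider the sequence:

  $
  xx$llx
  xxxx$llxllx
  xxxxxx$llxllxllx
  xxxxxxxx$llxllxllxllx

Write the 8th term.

xxxxxxxxxxxxxx$llxllxllxllxllxllxllx

Every step adds xx to the front and llx to the end of the previous string.
From xxxxxxxx$llxllxllxllx, 3 further steps: xxxxxxxx$llxllxllxllx → xxxxxxxxxx$llxllxllxllxllx → xxxxxxxxxxxx$llxllxllxllxllxllx → (answer).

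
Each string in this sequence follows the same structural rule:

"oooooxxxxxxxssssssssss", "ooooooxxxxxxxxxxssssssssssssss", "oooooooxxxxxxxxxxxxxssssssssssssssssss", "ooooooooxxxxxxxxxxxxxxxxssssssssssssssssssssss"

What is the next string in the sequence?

oooooooooxxxxxxxxxxxxxxxxxxxssssssssssssssssssssssssss

The n-th term is n+2 o's then 3n-2 x's then 4n-2 s's, where the shown terms are n = 3, 4, 5, 6.
Setting n = 7 gives 9, 19, 26 characters in each block.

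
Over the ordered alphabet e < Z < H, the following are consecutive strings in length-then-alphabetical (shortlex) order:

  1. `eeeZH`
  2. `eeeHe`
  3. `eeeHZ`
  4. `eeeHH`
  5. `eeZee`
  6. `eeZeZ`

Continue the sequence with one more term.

eeZeH

Treat eeZeZ as a base-3 numeral over the given alphabet and add one, carrying through any trailing H's.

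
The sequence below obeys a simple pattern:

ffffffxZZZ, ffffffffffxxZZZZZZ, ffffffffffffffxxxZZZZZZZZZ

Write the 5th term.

ffffffffffffffffffffffxxxxxZZZZZZZZZZZZZZZ

Term n consists of 4n+2 f's, followed by n x's, followed by 3n Z's (n = 1, 2, …).
For term 5, n = 5, so the run lengths are 22, 5, 15.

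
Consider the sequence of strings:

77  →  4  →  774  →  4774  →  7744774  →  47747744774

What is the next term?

774477447747744774

Each term (from the third on) is the two preceding terms concatenated in order: term 3 = 77·4 = 774.
So term 7 is 7744774·47747744774.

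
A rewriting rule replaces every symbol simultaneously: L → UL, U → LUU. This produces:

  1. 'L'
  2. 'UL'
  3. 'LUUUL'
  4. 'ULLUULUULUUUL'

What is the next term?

LUUULULLUULUUULLUULUUULLUULUULUUUL

Applying the rule to each of the 13 symbols of ULLUULUULUUUL gives the pieces LUU UL UL LUU LUU UL LUU LUU UL LUU LUU LUU UL, which concatenate to the answer.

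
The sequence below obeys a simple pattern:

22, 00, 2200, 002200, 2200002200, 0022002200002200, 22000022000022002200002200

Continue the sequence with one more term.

002200220000220022000022000022002200002200

Each term (from the third on) is the two preceding terms concatenated in order: term 3 = 22·00 = 2200.
Continuing: 0022002200002200 · 22000022000022002200002200 gives term 8.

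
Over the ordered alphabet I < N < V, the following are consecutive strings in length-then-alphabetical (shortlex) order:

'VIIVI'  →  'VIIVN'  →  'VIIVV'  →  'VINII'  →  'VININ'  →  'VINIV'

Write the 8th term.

VINNN

Stepping forward 2 times from VINIV: VINIV → VINNI, then the target.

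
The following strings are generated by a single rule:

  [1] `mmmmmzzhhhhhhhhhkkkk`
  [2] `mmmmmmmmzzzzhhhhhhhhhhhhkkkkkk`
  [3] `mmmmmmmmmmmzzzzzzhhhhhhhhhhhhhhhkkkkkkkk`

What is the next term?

mmmmmmmmmmmmmmzzzzzzzzhhhhhhhhhhhhhhhhhhkkkkkkkkkk

Reading off run lengths: m runs 5, 8, 11; z runs 2, 4, 6; h runs 9, 12, 15; k runs 4, 6, 8 — each is linear in n, where the shown terms are n = 2, 3, 4.
Setting n = 5 gives 14, 8, 18, 10 characters in each block.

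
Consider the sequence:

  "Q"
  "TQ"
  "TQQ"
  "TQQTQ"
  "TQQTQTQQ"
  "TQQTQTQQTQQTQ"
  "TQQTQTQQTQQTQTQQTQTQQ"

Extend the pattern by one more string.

TQQTQTQQTQQTQTQQTQTQQTQQTQTQQTQQTQ

From term 3 onward, concatenate the last term with the second-to-last: TQ·Q = TQQ, TQQ·TQ = TQQTQ, …
So term 8 is TQQTQTQQTQQTQTQQTQTQQ·TQQTQTQQTQQTQ.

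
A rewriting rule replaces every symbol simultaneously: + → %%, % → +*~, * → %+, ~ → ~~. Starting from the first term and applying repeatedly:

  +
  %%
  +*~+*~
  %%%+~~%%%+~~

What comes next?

Rewriting each symbol of %%%+~~%%%+~~: %→+*~, %→+*~, %→+*~, +→%%, ~→~~, ~→~~, %→+*~, %→+*~, %→+*~, +→%%, ~→~~, ~→~~, which concatenates to +*~ +*~ +*~ %% ~~ ~~ +*~ +*~ +*~ %% ~~ ~~.

+*~+*~+*~%%~~~~+*~+*~+*~%%~~~~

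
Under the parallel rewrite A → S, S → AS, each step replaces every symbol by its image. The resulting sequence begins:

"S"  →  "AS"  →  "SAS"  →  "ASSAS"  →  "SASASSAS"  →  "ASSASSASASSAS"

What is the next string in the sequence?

Rewriting the 13 symbols of ASSASSASASSAS one by one yields S AS AS S AS AS S AS S AS AS S AS; concatenated:

SASASSASASSASSASASSAS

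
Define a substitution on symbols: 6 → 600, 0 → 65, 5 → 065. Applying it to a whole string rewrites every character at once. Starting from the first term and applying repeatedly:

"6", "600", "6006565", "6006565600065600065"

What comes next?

6006565600065600065600656565600065600656565600065

Replace each of the 19 characters of 6006565600065600065 in place — 600 65 65 600 065 600 065 600 65 65 65 600 065 600 65 65 65 600 065 — and concatenate.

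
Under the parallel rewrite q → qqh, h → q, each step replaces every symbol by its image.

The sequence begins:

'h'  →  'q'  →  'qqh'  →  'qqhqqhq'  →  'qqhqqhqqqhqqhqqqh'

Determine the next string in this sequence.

qqhqqhqqqhqqhqqqhqqhqqhqqqhqqhqqqhqqhqqhq

φ(qqhqqhqqqhqqhqqqh) expands symbol-by-symbol to qqh qqh q qqh qqh q qqh qqh qqh q qqh qqh q qqh qqh qqh q; joining the 17 pieces gives the next term.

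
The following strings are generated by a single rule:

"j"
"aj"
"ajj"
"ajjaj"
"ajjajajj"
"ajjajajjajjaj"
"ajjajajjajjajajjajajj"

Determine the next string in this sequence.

ajjajajjajjajajjajajjajjajajjajjaj

From term 3 onward, concatenate the last term with the second-to-last: aj·j = ajj, ajj·aj = ajjaj, …
Continuing: ajjajajjajjajajjajajj · ajjajajjajjaj gives term 8.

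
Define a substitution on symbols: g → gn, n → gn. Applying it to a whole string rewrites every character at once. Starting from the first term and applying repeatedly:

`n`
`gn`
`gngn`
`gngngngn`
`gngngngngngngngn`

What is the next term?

Rewriting the 16 symbols of gngngngngngngngn one by one yields gn gn gn gn gn gn gn gn gn gn gn gn gn gn gn gn; concatenated:

gngngngngngngngngngngngngngngngn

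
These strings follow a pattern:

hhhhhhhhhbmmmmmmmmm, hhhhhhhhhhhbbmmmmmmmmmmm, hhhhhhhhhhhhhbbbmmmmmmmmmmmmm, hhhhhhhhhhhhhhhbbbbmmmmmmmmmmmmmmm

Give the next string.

hhhhhhhhhhhhhhhhhbbbbbmmmmmmmmmmmmmmmmm

The n-th term is 2n+3 h's then n-2 b's then 2n+3 m's, where the shown terms are n = 3, 4, 5, 6.
At n = 7 the blocks have lengths 17, 5, 17.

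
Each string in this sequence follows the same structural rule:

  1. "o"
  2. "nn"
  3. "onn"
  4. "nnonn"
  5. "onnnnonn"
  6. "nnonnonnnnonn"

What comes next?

This is a Fibonacci-style word recurrence s(k) = s(k−2)·s(k−1): e.g. o·nn = onn.
The next term joins onnnnonn and nnonnonnnnonn.

onnnnonnnnonnonnnnonn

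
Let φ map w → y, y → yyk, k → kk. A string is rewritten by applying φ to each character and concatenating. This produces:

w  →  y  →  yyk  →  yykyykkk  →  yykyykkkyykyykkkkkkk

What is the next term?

yykyykkkyykyykkkkkkkyykyykkkyykyykkkkkkkkkkkkkkk

Applying the rule to each of the 20 symbols of yykyykkkyykyykkkkkkk gives the pieces yyk yyk kk yyk yyk kk kk kk yyk yyk kk yyk yyk kk kk kk kk kk kk kk, which concatenate to the answer.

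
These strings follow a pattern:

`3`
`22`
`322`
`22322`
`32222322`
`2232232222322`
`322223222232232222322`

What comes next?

Each term (from the third on) is the two preceding terms concatenated in order: term 3 = 3·22 = 322.
So term 8 is 2232232222322·322223222232232222322.

2232232222322322223222232232222322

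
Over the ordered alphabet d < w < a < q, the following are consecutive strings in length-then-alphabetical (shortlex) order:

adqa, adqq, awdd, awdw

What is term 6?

Advancing 2 positions from awdw through awdw → awda reaches term 6.

awdq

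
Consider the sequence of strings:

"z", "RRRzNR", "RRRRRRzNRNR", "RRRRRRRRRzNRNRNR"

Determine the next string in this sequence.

Every step adds RRR to the front and NR to the end of the previous string.
Applying this once more to RRRRRRRRRzNRNRNR:

RRRRRRRRRRRRzNRNRNRNR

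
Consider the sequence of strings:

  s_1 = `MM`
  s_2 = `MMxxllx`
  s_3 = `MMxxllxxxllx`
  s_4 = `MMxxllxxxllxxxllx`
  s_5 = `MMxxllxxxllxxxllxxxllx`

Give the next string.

MMxxllxxxllxxxllxxxllxxxllx

The strings grow by a fixed suffix xxllx each time.
One more step from MMxxllxxxllxxxllxxxllx gives the answer.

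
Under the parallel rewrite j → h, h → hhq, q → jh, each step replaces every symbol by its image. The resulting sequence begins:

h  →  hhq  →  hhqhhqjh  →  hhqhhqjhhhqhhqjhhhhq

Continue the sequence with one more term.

Applying the rule to each of the 20 symbols of hhqhhqjhhhqhhqjhhhhq gives the pieces hhq hhq jh hhq hhq jh h hhq hhq hhq jh hhq hhq jh h hhq hhq hhq hhq jh, which concatenate to the answer.

hhqhhqjhhhqhhqjhhhhqhhqhhqjhhhqhhqjhhhhqhhqhhqhhqjh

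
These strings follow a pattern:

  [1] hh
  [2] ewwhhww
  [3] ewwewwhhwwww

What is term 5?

ewwewwewwewwhhwwwwwwww

Each term wraps the previous one in eww on the left and ww on the right.
From ewwewwhhwwww, 2 further steps: ewwewwhhwwww → ewwewwewwhhwwwwww → (answer).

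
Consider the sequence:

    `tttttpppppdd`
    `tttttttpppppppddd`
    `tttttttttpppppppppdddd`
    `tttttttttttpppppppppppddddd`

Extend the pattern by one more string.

Each string has the form t^{2n+1} p^{2n+1} d^{n}, where the shown terms are n = 2, 3, 4, 5.
Setting n = 6 gives 13, 13, 6 characters in each block.

tttttttttttttpppppppppppppdddddd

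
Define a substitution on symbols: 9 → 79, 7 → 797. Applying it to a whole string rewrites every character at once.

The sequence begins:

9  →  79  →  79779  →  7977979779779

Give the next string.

7977979779779797797977977979779779

φ(7977979779779) expands symbol-by-symbol to 797 79 797 797 79 797 79 797 797 79 797 797 79; joining the 13 pieces gives the next term.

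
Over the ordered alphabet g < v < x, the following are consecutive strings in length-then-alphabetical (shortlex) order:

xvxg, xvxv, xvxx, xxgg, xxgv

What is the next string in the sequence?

Find the rightmost character of xxgv below x, bump it to the next letter, and reset everything to its right to g.

xxgx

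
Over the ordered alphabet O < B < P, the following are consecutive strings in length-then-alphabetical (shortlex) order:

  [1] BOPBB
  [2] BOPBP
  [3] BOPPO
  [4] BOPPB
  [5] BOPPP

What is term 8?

Continuing the enumeration 3 steps past BOPPP: BOPPP → BBOOO → BBOOB → (answer).

BBOOP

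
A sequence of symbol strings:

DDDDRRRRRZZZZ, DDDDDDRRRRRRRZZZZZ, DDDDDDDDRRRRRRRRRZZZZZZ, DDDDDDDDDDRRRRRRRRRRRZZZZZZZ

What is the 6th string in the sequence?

The n-th term is 2n+2 D's then 2n+3 R's then n+3 Z's (n = 1, 2, …).
Setting n = 6 gives 14, 15, 9 characters in each block.

DDDDDDDDDDDDDDRRRRRRRRRRRRRRRZZZZZZZZZ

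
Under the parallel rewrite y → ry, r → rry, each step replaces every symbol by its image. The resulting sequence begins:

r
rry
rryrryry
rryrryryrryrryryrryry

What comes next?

rryrryryrryrryryrryryrryrryryrryrryryrryryrryrryryrryry

Replace each of the 21 characters of rryrryryrryrryryrryry in place — rry rry ry rry rry ry rry ry rry rry ry rry rry ry rry ry rry rry ry rry ry — and concatenate.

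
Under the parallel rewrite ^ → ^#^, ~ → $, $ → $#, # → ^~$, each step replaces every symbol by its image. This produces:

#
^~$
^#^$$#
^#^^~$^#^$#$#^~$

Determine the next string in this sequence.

Rewriting the 16 symbols of ^#^^~$^#^$#$#^~$ one by one yields ^#^ ^~$ ^#^ ^#^ $ $# ^#^ ^~$ ^#^ $# ^~$ $# ^~$ ^#^ $ $#; concatenated:

^#^^~$^#^^#^$$#^#^^~$^#^$#^~$$#^~$^#^$$#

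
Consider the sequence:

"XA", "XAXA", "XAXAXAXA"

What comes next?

XAXAXAXAXAXAXAXA

Every step duplicates the string.
One more doubling of XAXAXAXA gives the answer.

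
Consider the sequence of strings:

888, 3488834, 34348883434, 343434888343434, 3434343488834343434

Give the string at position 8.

Each term wraps the previous one in 34 on the left and 34 on the right.
From 3434343488834343434, 3 further steps: 3434343488834343434 → 34343434348883434343434 → 343434343434888343434343434 → (answer).

3434343434343488834343434343434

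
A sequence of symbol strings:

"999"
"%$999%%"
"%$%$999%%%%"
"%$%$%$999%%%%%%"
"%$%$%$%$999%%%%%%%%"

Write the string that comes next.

Each term wraps the previous one in %$ on the left and %% on the right.
Applying this once more to %$%$%$%$999%%%%%%%%:

%$%$%$%$%$999%%%%%%%%%%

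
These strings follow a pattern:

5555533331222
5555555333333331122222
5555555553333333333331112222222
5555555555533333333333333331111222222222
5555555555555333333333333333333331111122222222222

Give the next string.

5555555555555553333333333333333333333331111112222222222222

Term n consists of 2n+3 5's, followed by 4n 3's, followed by n 1's, followed by 2n+1 2's (n = 1, 2, …).
For the next term, n = 6, so the run lengths are 15, 24, 6, 13.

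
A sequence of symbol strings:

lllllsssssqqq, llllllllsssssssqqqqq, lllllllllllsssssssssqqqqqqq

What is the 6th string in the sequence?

llllllllllllllllllllsssssssssssssssqqqqqqqqqqqqq

Each string has the form l^{3n-1} s^{2n+1} q^{2n-1}, where the shown terms are n = 2, 3, 4.
For term 6, n = 7, so the run lengths are 20, 15, 13.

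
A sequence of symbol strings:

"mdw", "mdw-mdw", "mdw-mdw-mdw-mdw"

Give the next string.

Every step duplicates the string with '-' between the halves.
Doubling mdw-mdw-mdw-mdw with '-' between the halves:

mdw-mdw-mdw-mdw-mdw-mdw-mdw-mdw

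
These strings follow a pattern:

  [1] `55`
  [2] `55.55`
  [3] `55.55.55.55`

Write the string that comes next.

55.55.55.55.55.55.55.55

Every step duplicates the string with '.' between the halves.
One more doubling of 55.55.55.55 gives the answer.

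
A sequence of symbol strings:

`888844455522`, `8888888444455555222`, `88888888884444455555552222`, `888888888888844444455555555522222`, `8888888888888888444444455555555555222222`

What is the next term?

Each string has the form 8^{3n+1} 4^{n+2} 5^{2n+1} 2^{n+1} (n = 1, 2, …).
For the next term, n = 6, so the run lengths are 19, 8, 13, 7.

88888888888888888884444444455555555555552222222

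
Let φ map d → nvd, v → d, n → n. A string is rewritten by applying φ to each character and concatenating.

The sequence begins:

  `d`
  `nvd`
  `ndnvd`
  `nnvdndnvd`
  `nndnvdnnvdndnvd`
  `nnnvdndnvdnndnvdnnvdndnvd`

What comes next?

nnndnvdnnvdndnvdnnnvdndnvdnndnvdnnvdndnvd

Applying the rule to each of the 25 symbols of nnnvdndnvdnndnvdnnvdndnvd gives the pieces n n n d nvd n nvd n d nvd n n nvd n d nvd n n d nvd n nvd n d nvd, which concatenate to the answer.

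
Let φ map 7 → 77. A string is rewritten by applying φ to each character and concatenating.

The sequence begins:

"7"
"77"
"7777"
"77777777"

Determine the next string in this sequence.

7777777777777777

Apply φ to 77777777 symbol by symbol: 7→77, 7→77, 7→77, 7→77, 7→77, 7→77, 7→77, 7→77; joined: 77 77 77 77 77 77 77 77.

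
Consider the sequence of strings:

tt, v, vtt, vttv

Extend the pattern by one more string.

Each term (from the third on) is the previous term followed by the one before it: term 3 = v·tt = vtt.
The next term joins vttv and vtt.

vttvvtt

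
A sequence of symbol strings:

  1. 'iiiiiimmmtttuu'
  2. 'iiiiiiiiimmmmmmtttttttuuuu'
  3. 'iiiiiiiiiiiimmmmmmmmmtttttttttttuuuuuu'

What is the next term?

iiiiiiiiiiiiiiimmmmmmmmmmmmtttttttttttttttuuuuuuuu

The n-th term is 3n+3 i's then 3n m's then 4n-1 t's then 2n u's (n = 1, 2, …).
For the next term, n = 4, so the run lengths are 15, 12, 15, 8.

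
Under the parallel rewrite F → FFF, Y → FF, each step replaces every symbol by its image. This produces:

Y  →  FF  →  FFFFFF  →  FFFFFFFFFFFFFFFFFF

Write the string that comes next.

FFFFFFFFFFFFFFFFFFFFFFFFFFFFFFFFFFFFFFFFFFFFFFFFFFFFFF

Applying the rule to each of the 18 symbols of FFFFFFFFFFFFFFFFFF gives the pieces FFF FFF FFF FFF FFF FFF FFF FFF FFF FFF FFF FFF FFF FFF FFF FFF FFF FFF, which concatenate to the answer.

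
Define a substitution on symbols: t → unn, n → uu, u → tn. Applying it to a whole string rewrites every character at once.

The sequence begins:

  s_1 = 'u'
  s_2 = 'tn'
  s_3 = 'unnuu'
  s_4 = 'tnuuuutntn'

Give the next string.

Expanding tnuuuutntn: t→unn, n→uu, u→tn, u→tn, u→tn, u→tn, t→unn, n→uu, t→unn, n→uu. Concatenated: unn uu tn tn tn tn unn uu unn uu.

unnuutntntntnunnuuunnuu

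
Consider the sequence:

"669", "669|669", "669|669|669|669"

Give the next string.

Each string is two copies of the previous one joined by '|'.
One more doubling of 669|669|669|669 gives the answer.

669|669|669|669|669|669|669|669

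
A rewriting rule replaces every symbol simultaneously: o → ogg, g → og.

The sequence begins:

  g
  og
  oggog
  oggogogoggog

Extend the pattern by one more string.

Rewriting each symbol of oggogogoggog: o→ogg, g→og, g→og, o→ogg, g→og, o→ogg, g→og, o→ogg, g→og, g→og, o→ogg, g→og, which concatenates to ogg og og ogg og ogg og ogg og og ogg og.

oggogogoggogoggogoggogogoggog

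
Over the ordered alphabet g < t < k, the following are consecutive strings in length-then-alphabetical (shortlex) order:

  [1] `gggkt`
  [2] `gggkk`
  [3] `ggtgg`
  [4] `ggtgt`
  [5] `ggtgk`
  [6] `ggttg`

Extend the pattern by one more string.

The successor of ggttg increments the rightmost position that isn't already k and resets every position after it to g.

ggttt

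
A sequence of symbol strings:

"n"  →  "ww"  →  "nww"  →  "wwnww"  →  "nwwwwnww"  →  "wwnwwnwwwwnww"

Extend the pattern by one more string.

From term 3 onward, concatenate the second-to-last term with the last: n·ww = nww, ww·nww = wwnww, …
The next term joins nwwwwnww and wwnwwnwwwwnww.

nwwwwnwwwwnwwnwwwwnww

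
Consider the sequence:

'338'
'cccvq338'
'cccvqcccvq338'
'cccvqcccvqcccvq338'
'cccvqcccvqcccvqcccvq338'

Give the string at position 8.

Every step adds cccvq at the front: s(k+1) = cccvq·s(k).
From cccvqcccvqcccvqcccvq338, 3 further steps: cccvqcccvqcccvqcccvq338 → cccvqcccvqcccvqcccvqcccvq338 → cccvqcccvqcccvqcccvqcccvqcccvq338 → (answer).

cccvqcccvqcccvqcccvqcccvqcccvqcccvq338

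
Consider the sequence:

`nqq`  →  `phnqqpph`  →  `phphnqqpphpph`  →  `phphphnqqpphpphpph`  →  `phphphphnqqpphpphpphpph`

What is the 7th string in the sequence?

phphphphphphnqqpphpphpphpphpphpph

Each term wraps the previous one in ph on the left and pph on the right.
From phphphphnqqpphpphpphpph, 2 further steps: phphphphnqqpphpphpphpph → phphphphphnqqpphpphpphpphpph → (answer).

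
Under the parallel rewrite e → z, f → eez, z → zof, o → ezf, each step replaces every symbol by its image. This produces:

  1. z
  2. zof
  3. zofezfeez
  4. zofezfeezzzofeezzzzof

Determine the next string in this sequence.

Applying the rule to each of the 21 symbols of zofezfeezzzofeezzzzof gives the pieces zof ezf eez z zof eez z z zof zof zof ezf eez z z zof zof zof zof ezf eez, which concatenate to the answer.

zofezfeezzzofeezzzzofzofzofezfeezzzzofzofzofzofezfeez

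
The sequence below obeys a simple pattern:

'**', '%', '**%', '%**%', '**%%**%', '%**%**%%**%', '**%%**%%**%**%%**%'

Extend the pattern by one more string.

From term 3 onward, concatenate the second-to-last term with the last: **·% = **%, %·**% = %**%, …
So term 8 is %**%**%%**%·**%%**%%**%**%%**%.

%**%**%%**%**%%**%%**%**%%**%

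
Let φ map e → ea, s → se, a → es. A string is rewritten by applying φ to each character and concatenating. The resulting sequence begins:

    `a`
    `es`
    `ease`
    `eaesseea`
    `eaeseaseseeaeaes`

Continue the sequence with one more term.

Replace each of the 16 characters of eaeseaseseeaeaes in place — ea es ea se ea es se ea se ea ea es ea es ea se — and concatenate.

eaeseaseeaesseeaseeaeaeseaesease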